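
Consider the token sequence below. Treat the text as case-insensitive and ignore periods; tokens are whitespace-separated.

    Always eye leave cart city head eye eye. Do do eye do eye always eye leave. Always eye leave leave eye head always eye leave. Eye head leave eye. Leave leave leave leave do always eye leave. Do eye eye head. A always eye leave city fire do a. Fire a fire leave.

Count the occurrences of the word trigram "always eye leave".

Scanning the 51 overlapping trigram windows for "always eye leave":
  position 1–3: always eye leave
  position 14–16: always eye leave
  position 17–19: always eye leave
  position 23–25: always eye leave
  position 35–37: always eye leave
  position 43–45: always eye leave

6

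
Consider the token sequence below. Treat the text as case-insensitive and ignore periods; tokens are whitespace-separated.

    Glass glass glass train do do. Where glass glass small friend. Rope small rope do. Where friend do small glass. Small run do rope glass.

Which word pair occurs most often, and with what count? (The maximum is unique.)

Bigram frequencies (highest first):
  glass glass: 3
  do where: 2
  glass small: 2
  glass train: 1
  train do: 1
  do do: 1
  … (14 more, each ≤ 1)

"glass glass", 3 times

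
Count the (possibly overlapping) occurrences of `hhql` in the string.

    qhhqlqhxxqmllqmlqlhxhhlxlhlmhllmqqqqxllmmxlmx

1

Sliding a length-4 window over the 45 characters (42 positions):
  position 2–5: hhql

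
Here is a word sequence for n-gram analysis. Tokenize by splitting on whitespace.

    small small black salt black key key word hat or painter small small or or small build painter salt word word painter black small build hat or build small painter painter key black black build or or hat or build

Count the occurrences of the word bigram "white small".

Scanning the 39 overlapping bigram windows for "white small":
  (none found)

0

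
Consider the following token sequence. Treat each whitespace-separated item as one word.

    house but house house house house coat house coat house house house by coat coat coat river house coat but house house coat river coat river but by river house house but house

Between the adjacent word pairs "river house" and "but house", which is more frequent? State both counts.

"river house": 2 occurrences
"but house": 3 occurrences

"but house" (3 vs 2)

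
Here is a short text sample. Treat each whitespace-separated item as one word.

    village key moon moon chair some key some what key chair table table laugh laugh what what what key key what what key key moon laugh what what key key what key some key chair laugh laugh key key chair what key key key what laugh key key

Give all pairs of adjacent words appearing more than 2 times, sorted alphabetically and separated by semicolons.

Bigram counts meeting the condition (more than 2 times):
  key chair: 3
  key key: 7
  key what: 3
  what key: 6
  what what: 4

key chair; key key; key what; what key; what what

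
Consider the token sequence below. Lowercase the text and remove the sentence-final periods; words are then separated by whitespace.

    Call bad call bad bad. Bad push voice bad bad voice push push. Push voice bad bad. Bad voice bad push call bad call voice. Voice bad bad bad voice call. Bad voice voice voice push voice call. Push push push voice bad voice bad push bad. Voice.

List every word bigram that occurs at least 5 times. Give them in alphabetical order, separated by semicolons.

Bigram counts meeting the condition (at least 5 times):
  bad bad: 7
  bad voice: 6
  voice bad: 6

bad bad; bad voice; voice bad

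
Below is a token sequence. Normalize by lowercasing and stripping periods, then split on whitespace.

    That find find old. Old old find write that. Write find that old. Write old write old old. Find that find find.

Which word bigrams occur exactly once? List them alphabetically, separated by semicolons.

find old; find write; that old; that write; write find; write that

Bigram counts meeting the condition (exactly once):
  find old: 1
  find write: 1
  that old: 1
  that write: 1
  write find: 1
  write that: 1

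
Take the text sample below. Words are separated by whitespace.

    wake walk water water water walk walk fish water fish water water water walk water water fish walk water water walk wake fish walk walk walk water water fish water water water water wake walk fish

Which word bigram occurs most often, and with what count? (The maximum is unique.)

Bigram frequencies (highest first):
  water water: 10
  walk water: 4
  water walk: 3
  walk walk: 3
  fish water: 3
  water fish: 3
  … (6 more, each ≤ 2)

"water water", 10 times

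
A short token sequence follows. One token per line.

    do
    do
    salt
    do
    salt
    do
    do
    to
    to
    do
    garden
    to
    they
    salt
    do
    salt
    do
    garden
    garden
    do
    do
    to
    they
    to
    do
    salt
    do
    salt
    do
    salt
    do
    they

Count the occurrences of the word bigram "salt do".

7

Scanning the 31 overlapping bigram windows for "salt do":
  position 3–4: salt do
  position 5–6: salt do
  position 14–15: salt do
  position 16–17: salt do
  position 26–27: salt do
  position 28–29: salt do
  position 30–31: salt do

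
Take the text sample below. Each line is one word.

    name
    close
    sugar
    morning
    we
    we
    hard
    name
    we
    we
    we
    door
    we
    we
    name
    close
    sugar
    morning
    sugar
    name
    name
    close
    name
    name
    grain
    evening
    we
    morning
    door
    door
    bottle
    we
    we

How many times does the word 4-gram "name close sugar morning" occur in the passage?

2

Scanning the 30 overlapping 4-gram windows for "name close sugar morning":
  position 1–4: name close sugar morning
  position 15–18: name close sugar morning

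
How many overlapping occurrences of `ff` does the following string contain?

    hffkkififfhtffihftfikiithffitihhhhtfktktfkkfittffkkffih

Sliding a length-2 window over the 55 characters (54 positions):
  position 2–3: ff
  position 9–10: ff
  position 13–14: ff
  position 26–27: ff
  position 48–49: ff
  position 52–53: ff

6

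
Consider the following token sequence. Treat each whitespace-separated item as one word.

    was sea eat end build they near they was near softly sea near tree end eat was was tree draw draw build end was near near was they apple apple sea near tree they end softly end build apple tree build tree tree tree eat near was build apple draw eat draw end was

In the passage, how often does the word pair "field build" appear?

0

Scanning the 53 overlapping bigram windows for "field build":
  (none found)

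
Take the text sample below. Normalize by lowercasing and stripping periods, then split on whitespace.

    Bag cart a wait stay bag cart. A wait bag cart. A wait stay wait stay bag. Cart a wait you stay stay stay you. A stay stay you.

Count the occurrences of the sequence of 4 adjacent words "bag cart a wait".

Scanning the 26 overlapping 4-gram windows for "bag cart a wait":
  position 1–4: bag cart a wait
  position 6–9: bag cart a wait
  position 10–13: bag cart a wait
  position 17–20: bag cart a wait

4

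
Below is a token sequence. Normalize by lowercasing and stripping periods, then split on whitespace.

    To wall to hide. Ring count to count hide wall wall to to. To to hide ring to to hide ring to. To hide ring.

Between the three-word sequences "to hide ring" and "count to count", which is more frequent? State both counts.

"to hide ring" (4 vs 1)

"to hide ring": 4 occurrences
"count to count": 1 occurrence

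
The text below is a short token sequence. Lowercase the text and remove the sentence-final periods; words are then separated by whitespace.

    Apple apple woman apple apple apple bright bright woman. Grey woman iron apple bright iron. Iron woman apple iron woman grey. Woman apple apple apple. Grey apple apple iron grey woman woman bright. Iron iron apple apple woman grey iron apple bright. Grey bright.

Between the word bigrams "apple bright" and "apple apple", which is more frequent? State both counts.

"apple apple" (7 vs 3)

"apple bright": 3 occurrences
"apple apple": 7 occurrences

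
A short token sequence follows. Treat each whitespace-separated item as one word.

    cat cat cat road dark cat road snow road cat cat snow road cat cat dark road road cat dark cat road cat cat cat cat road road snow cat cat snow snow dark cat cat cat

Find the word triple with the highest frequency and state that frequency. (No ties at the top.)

"cat cat cat", 4 times

Trigram frequencies (highest first):
  cat cat cat: 4
  road cat cat: 3
  cat cat road: 2
  dark cat road: 2
  snow road cat: 2
  cat cat snow: 2
  … (20 more, each ≤ 1)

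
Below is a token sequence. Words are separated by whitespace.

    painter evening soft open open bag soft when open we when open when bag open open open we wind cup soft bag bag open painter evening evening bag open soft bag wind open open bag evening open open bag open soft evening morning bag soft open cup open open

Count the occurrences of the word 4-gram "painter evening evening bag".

1

Scanning the 46 overlapping 4-gram windows for "painter evening evening bag":
  position 25–28: painter evening evening bag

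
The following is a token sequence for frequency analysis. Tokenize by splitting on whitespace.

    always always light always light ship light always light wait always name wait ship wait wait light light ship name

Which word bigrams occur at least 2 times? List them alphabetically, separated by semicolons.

always light; light always; light ship

Bigram counts meeting the condition (at least 2 times):
  always light: 3
  light always: 2
  light ship: 2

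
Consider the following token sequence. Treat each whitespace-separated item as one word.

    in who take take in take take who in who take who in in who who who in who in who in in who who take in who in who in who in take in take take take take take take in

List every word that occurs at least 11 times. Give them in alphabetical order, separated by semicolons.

Unigram counts meeting the condition (at least 11 times):
  in: 15
  take: 13
  who: 14

in; take; who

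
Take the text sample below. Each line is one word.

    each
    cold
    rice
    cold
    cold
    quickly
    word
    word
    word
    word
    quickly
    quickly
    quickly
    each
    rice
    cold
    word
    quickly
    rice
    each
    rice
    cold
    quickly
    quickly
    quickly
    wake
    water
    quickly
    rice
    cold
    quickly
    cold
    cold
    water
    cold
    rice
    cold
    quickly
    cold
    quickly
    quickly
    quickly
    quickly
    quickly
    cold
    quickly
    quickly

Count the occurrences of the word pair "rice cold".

Scanning the 46 overlapping bigram windows for "rice cold":
  position 3–4: rice cold
  position 15–16: rice cold
  position 21–22: rice cold
  position 29–30: rice cold
  position 36–37: rice cold

5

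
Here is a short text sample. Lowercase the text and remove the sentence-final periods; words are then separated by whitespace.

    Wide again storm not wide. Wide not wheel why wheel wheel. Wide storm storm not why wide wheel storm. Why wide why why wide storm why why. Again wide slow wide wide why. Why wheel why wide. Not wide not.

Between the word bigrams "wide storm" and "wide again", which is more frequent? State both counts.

"wide storm": 2 occurrences
"wide again": 1 occurrence

"wide storm" (2 vs 1)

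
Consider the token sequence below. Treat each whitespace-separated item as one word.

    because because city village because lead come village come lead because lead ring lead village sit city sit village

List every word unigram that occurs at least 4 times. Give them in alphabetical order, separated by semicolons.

Unigram counts meeting the condition (at least 4 times):
  because: 4
  lead: 4
  village: 4

because; lead; village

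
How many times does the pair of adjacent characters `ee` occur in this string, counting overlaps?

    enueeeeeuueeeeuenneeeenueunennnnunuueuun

Sliding a length-2 window over the 40 characters (39 positions):
  position 4–5: ee
  position 5–6: ee
  position 6–7: ee
  position 7–8: ee
  position 11–12: ee
  position 12–13: ee
  position 13–14: ee
  position 19–20: ee
  position 20–21: ee
  position 21–22: ee

10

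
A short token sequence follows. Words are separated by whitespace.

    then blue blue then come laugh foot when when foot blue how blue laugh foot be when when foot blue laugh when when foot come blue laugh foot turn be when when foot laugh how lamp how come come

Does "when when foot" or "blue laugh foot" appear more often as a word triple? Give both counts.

"when when foot" (4 vs 2)

"when when foot": 4 occurrences
"blue laugh foot": 2 occurrences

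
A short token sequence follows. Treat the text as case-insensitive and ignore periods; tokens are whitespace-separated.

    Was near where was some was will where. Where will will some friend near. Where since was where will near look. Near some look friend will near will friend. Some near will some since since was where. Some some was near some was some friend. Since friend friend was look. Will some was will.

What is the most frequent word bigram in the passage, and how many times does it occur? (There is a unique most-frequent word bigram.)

"some was", 4 times

Bigram frequencies (highest first):
  some was: 4
  will some: 3
  was near: 2
  near where: 2
  was some: 2
  was will: 2
  … (31 more, each ≤ 2)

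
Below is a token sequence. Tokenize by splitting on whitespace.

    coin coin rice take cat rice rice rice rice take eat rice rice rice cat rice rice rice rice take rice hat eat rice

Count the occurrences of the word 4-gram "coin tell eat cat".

0

Scanning the 21 overlapping 4-gram windows for "coin tell eat cat":
  (none found)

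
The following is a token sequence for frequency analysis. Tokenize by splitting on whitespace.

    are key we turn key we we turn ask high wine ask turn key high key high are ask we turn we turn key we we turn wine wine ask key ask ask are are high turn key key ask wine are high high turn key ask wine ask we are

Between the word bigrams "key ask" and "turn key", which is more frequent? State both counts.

"key ask": 3 occurrences
"turn key": 5 occurrences

"turn key" (5 vs 3)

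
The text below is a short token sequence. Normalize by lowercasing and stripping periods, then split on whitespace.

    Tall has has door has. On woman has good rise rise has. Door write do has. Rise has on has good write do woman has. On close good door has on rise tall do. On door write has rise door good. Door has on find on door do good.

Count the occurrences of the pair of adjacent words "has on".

5

Scanning the 48 overlapping bigram windows for "has on":
  position 5–6: has on
  position 18–19: has on
  position 25–26: has on
  position 30–31: has on
  position 43–44: has on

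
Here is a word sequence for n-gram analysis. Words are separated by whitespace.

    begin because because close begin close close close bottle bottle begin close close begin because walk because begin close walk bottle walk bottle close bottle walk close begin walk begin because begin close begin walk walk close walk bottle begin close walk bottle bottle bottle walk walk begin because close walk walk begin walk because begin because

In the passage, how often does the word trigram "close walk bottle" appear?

Scanning the 55 overlapping trigram windows for "close walk bottle":
  position 19–21: close walk bottle
  position 37–39: close walk bottle
  position 41–43: close walk bottle

3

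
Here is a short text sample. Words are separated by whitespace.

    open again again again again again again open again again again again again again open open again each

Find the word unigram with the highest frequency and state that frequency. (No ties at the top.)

"again", 13 times

Unigram frequencies (highest first):
  again: 13
  open: 4
  each: 1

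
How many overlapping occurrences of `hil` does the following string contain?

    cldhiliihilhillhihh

3

Sliding a length-3 window over the 19 characters (17 positions):
  position 4–6: hil
  position 9–11: hil
  position 12–14: hil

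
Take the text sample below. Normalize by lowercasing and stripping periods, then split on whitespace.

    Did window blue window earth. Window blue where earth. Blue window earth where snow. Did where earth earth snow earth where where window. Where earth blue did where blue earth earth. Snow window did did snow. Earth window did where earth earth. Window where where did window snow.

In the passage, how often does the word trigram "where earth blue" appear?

Scanning the 46 overlapping trigram windows for "where earth blue":
  position 8–10: where earth blue
  position 24–26: where earth blue

2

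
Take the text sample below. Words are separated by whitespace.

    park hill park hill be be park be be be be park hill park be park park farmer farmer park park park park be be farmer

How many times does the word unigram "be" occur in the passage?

Scanning the 26 tokens for "be":
  position 5: be
  position 6: be
  position 8: be
  position 9: be
  position 10: be
  position 11: be
  position 15: be
  position 24: be
  position 25: be

9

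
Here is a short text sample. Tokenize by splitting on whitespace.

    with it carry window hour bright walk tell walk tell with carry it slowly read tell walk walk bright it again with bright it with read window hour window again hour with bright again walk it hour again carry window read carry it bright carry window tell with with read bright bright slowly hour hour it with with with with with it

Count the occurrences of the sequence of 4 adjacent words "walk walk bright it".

1

Scanning the 59 overlapping 4-gram windows for "walk walk bright it":
  position 17–20: walk walk bright it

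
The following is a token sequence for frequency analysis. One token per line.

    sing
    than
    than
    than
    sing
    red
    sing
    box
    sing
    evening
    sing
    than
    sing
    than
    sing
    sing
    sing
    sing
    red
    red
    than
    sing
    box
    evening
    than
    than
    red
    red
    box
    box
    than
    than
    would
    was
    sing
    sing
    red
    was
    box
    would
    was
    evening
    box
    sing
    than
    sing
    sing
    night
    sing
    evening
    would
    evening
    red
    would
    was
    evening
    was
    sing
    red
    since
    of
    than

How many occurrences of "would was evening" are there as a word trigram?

2

Scanning the 60 overlapping trigram windows for "would was evening":
  position 40–42: would was evening
  position 54–56: would was evening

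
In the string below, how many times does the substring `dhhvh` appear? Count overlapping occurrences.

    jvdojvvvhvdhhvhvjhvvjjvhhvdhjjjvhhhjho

Sliding a length-5 window over the 38 characters (34 positions):
  position 11–15: dhhvh

1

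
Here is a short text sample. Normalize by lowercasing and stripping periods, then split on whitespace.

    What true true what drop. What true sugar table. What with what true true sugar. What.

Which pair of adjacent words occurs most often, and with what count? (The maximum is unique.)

"what true", 3 times

Bigram frequencies (highest first):
  what true: 3
  true true: 2
  true sugar: 2
  true what: 1
  what drop: 1
  drop what: 1
  … (5 more, each ≤ 1)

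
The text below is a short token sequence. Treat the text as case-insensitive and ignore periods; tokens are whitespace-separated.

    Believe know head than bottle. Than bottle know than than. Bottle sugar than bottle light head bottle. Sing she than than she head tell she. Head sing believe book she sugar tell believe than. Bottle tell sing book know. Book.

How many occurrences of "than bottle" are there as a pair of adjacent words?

5

Scanning the 39 overlapping bigram windows for "than bottle":
  position 4–5: than bottle
  position 6–7: than bottle
  position 10–11: than bottle
  position 13–14: than bottle
  position 34–35: than bottle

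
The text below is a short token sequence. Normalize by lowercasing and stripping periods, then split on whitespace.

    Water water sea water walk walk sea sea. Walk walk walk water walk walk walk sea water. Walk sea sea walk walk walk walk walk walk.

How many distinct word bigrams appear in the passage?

9

26 tokens → 25 bigram windows in total.
Repeated bigrams (each contributes count−1 duplicates):
  walk walk: 10
  walk sea: 3
  water walk: 3
  sea sea: 2
  sea walk: 2
  sea water: 2
16 duplicate windows → 25 − 16 = 9 distinct.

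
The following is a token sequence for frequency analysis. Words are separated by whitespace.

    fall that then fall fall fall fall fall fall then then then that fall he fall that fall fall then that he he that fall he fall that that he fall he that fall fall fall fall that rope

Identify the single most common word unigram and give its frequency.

Unigram frequencies (highest first):
  fall: 18
  that: 9
  he: 6
  then: 5
  rope: 1

"fall", 18 times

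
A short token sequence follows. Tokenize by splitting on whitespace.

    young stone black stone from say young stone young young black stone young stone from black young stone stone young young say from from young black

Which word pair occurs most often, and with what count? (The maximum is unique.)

Bigram frequencies (highest first):
  young stone: 4
  stone young: 3
  black stone: 2
  stone from: 2
  young young: 2
  young black: 2
  … (10 more, each ≤ 1)

"young stone", 4 times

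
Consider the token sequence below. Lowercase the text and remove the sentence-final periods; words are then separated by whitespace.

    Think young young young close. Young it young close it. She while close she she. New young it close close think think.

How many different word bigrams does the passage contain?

18

22 tokens → 21 bigram windows in total.
Repeated bigrams (each contributes count−1 duplicates):
  young close: 2
  young it: 2
  young young: 2
3 duplicate windows → 21 − 3 = 18 distinct.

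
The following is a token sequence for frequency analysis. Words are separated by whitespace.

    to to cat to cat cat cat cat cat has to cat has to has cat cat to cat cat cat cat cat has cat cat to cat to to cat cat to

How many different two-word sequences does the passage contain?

33 tokens → 32 bigram windows in total.
Repeated bigrams (each contributes count−1 duplicates):
  cat cat: 11
  to cat: 6
  cat to: 5
  cat has: 3
  has cat: 2
  has to: 2
  to to: 2
24 duplicate windows → 32 − 24 = 8 distinct.

8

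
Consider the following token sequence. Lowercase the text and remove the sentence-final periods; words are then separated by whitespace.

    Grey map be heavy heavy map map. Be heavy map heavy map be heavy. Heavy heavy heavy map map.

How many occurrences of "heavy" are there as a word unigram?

8

Scanning the 19 tokens for "heavy":
  position 4: heavy
  position 5: heavy
  position 9: heavy
  position 11: heavy
  position 14: heavy
  position 15: heavy
  position 16: heavy
  position 17: heavy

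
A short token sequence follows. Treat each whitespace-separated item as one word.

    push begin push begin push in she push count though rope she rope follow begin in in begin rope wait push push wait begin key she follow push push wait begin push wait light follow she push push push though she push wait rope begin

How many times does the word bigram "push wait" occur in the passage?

Scanning the 44 overlapping bigram windows for "push wait":
  position 22–23: push wait
  position 29–30: push wait
  position 32–33: push wait
  position 42–43: push wait

4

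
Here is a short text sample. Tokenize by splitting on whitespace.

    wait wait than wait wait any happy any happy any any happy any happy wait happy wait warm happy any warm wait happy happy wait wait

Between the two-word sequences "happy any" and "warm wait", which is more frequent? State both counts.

"happy any" (4 vs 1)

"happy any": 4 occurrences
"warm wait": 1 occurrence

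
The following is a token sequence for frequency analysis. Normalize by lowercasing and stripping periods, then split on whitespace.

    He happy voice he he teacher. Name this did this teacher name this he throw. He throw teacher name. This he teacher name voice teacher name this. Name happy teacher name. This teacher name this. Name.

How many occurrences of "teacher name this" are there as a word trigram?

Scanning the 34 overlapping trigram windows for "teacher name this":
  position 6–8: teacher name this
  position 11–13: teacher name this
  position 18–20: teacher name this
  position 25–27: teacher name this
  position 30–32: teacher name this
  position 33–35: teacher name this

6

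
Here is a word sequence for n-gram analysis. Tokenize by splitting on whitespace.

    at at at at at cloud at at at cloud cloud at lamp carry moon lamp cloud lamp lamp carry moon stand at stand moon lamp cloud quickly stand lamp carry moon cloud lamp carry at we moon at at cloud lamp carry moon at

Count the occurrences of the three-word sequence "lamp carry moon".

Scanning the 43 overlapping trigram windows for "lamp carry moon":
  position 13–15: lamp carry moon
  position 19–21: lamp carry moon
  position 30–32: lamp carry moon
  position 42–44: lamp carry moon

4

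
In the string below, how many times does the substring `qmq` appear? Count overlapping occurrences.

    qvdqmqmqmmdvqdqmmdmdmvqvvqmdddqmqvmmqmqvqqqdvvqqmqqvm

5

Sliding a length-3 window over the 53 characters (51 positions):
  position 4–6: qmq
  position 6–8: qmq
  position 31–33: qmq
  position 37–39: qmq
  position 48–50: qmq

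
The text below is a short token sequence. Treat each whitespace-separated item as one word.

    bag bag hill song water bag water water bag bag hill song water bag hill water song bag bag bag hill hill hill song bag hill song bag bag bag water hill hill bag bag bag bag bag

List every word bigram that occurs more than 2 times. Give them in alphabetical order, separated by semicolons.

bag bag; bag hill; hill hill; hill song; song bag; water bag

Bigram counts meeting the condition (more than 2 times):
  bag bag: 10
  bag hill: 5
  hill hill: 3
  hill song: 4
  song bag: 3
  water bag: 3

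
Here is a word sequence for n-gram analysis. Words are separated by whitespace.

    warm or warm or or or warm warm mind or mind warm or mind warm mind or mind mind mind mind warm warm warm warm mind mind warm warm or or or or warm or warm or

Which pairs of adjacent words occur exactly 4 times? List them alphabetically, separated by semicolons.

mind mind; mind warm; or warm

Bigram counts meeting the condition (exactly 4 times):
  mind mind: 4
  mind warm: 4
  or warm: 4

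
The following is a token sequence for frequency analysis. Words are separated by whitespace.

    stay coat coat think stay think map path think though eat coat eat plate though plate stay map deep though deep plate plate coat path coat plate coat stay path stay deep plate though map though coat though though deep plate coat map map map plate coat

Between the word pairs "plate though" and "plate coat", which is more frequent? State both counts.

"plate though": 2 occurrences
"plate coat": 4 occurrences

"plate coat" (4 vs 2)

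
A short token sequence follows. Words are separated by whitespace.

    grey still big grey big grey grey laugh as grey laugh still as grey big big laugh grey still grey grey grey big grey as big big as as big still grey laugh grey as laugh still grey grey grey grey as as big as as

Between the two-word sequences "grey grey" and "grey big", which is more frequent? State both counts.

"grey grey": 6 occurrences
"grey big": 3 occurrences

"grey grey" (6 vs 3)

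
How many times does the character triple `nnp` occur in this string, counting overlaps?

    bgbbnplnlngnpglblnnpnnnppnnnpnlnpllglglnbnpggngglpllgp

Sliding a length-3 window over the 54 characters (52 positions):
  position 18–20: nnp
  position 22–24: nnp
  position 27–29: nnp

3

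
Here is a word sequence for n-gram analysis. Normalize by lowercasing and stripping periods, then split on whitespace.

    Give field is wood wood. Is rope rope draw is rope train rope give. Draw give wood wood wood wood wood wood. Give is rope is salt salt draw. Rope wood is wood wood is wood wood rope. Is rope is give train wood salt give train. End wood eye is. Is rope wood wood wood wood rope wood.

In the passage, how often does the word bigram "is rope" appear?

5

Scanning the 58 overlapping bigram windows for "is rope":
  position 6–7: is rope
  position 10–11: is rope
  position 24–25: is rope
  position 39–40: is rope
  position 52–53: is rope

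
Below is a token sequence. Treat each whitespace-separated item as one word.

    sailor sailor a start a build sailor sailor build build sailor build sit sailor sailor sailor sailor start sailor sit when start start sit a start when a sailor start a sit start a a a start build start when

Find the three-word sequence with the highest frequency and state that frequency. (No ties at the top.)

Trigram frequencies (highest first):
  sailor sailor sailor: 2
  sailor sailor a: 1
  sailor a start: 1
  a start a: 1
  start a build: 1
  a build sailor: 1
  … (31 more, each ≤ 1)

"sailor sailor sailor", 2 times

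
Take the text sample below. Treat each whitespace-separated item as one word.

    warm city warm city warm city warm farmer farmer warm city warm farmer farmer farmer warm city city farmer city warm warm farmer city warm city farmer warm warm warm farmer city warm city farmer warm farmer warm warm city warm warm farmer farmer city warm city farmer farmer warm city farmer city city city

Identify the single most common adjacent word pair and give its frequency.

Bigram frequencies (highest first):
  warm city: 10
  city warm: 9
  warm farmer: 6
  farmer warm: 6
  farmer farmer: 5
  city farmer: 5
  … (3 more, each ≤ 5)

"warm city", 10 times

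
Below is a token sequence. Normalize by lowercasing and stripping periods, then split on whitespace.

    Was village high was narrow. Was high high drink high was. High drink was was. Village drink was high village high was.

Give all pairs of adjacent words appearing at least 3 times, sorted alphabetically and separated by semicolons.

Bigram counts meeting the condition (at least 3 times):
  high was: 3
  was high: 3

high was; was high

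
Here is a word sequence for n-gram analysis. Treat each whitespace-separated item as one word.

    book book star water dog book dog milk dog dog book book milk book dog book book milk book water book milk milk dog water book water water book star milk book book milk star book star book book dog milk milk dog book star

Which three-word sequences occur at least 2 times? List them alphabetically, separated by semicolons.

Trigram counts meeting the condition (at least 2 times):
  book book milk: 3
  book dog milk: 2
  book milk book: 2
  dog book book: 2
  milk milk dog: 2

book book milk; book dog milk; book milk book; dog book book; milk milk dog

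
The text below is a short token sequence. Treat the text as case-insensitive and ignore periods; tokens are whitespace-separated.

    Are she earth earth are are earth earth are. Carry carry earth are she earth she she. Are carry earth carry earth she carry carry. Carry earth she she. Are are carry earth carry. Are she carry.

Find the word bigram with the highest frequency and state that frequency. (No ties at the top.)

"carry earth", 5 times

Bigram frequencies (highest first):
  carry earth: 5
  are she: 3
  earth are: 3
  are carry: 3
  carry carry: 3
  earth she: 3
  … (9 more, each ≤ 2)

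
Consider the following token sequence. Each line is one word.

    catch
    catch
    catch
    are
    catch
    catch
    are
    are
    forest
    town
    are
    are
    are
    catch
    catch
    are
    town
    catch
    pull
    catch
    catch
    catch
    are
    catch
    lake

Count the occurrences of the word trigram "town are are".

1

Scanning the 23 overlapping trigram windows for "town are are":
  position 10–12: town are are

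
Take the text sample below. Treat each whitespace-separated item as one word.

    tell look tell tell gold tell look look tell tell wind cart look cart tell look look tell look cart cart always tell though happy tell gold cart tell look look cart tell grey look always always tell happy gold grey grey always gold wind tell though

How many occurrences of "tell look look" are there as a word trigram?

Scanning the 45 overlapping trigram windows for "tell look look":
  position 6–8: tell look look
  position 15–17: tell look look
  position 29–31: tell look look

3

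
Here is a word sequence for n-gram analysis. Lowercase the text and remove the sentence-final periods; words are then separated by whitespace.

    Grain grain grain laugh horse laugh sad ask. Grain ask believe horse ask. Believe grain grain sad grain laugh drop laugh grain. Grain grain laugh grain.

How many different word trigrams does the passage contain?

22

26 tokens → 24 trigram windows in total.
Repeated trigrams (each contributes count−1 duplicates):
  grain grain grain: 2
  grain grain laugh: 2
2 duplicate windows → 24 − 2 = 22 distinct.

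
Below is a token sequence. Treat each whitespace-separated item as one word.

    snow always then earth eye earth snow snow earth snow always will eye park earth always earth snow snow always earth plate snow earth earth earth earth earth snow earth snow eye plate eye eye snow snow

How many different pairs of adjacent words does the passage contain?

22

37 tokens → 36 bigram windows in total.
Repeated bigrams (each contributes count−1 duplicates):
  earth snow: 5
  earth earth: 4
  snow always: 3
  snow earth: 3
  snow snow: 3
  always earth: 2
14 duplicate windows → 36 − 14 = 22 distinct.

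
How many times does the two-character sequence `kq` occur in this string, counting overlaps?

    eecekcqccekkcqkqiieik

Sliding a length-2 window over the 21 characters (20 positions):
  position 15–16: kq

1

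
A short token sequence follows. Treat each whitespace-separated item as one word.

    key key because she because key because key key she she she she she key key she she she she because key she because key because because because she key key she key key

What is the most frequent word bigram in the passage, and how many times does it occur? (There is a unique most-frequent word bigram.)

Bigram frequencies (highest first):
  she she: 7
  key key: 5
  because key: 4
  key she: 4
  key because: 3
  she because: 3
  … (3 more, each ≤ 3)

"she she", 7 times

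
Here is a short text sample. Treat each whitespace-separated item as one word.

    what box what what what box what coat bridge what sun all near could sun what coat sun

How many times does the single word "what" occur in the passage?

7

Scanning the 18 tokens for "what":
  position 1: what
  position 3: what
  position 4: what
  position 5: what
  position 7: what
  position 10: what
  position 16: what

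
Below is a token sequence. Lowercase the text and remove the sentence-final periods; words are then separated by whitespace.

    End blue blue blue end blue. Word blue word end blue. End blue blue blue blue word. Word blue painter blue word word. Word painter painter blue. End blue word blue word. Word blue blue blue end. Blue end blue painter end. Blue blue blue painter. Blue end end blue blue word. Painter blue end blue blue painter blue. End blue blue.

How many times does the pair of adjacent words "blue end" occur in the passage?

Scanning the 61 overlapping bigram windows for "blue end":
  position 4–5: blue end
  position 11–12: blue end
  position 27–28: blue end
  position 36–37: blue end
  position 38–39: blue end
  position 47–48: blue end
  position 54–55: blue end
  position 59–60: blue end

8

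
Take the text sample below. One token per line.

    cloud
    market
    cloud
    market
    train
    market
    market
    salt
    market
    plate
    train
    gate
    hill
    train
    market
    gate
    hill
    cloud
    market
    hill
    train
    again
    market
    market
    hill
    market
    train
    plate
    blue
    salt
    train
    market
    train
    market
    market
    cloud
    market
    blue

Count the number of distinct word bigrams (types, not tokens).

23

38 tokens → 37 bigram windows in total.
Repeated bigrams (each contributes count−1 duplicates):
  cloud market: 4
  train market: 4
  market market: 3
  market train: 3
  gate hill: 2
  hill train: 2
  market cloud: 2
  market hill: 2
14 duplicate windows → 37 − 14 = 23 distinct.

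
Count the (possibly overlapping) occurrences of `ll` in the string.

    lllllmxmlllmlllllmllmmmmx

11

Sliding a length-2 window over the 25 characters (24 positions):
  position 1–2: ll
  position 2–3: ll
  position 3–4: ll
  position 4–5: ll
  position 9–10: ll
  position 10–11: ll
  position 13–14: ll
  position 14–15: ll
  position 15–16: ll
  position 16–17: ll
  … (1 more)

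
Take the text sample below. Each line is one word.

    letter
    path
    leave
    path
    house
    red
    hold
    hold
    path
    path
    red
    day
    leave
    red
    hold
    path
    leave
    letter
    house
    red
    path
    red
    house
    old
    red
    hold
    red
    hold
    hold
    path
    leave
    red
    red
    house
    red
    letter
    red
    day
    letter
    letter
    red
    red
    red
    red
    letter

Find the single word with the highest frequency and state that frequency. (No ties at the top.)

"red", 15 times

Unigram frequencies (highest first):
  red: 15
  path: 7
  letter: 6
  hold: 6
  leave: 4
  house: 4
  … (2 more, each ≤ 2)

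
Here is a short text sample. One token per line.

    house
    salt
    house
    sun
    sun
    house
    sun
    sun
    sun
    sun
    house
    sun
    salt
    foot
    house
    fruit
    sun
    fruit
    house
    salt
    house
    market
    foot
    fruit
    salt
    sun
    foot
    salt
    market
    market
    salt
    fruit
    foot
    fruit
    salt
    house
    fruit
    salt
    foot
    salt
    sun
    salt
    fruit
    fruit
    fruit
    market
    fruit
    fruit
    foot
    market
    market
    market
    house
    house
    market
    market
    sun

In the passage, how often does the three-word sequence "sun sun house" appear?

Scanning the 55 overlapping trigram windows for "sun sun house":
  position 4–6: sun sun house
  position 9–11: sun sun house

2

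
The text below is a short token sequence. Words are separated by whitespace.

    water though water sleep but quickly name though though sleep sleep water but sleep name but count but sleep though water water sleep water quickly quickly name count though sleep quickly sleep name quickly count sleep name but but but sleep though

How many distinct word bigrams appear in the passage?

29

42 tokens → 41 bigram windows in total.
Repeated bigrams (each contributes count−1 duplicates):
  but sleep: 3
  sleep name: 3
  but but: 2
  name but: 2
  quickly name: 2
  sleep though: 2
  sleep water: 2
  though sleep: 2
  … (2 more repeated)
12 duplicate windows → 41 − 12 = 29 distinct.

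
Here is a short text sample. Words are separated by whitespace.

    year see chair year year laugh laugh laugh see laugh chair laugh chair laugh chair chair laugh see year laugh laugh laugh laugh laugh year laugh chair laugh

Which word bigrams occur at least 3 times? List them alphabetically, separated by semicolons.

Bigram counts meeting the condition (at least 3 times):
  chair laugh: 4
  laugh chair: 4
  laugh laugh: 6
  year laugh: 3

chair laugh; laugh chair; laugh laugh; year laugh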